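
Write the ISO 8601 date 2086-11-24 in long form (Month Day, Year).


ISO 2086-11-24 parses as year=2086, month=11, day=24
Month 11 -> November

November 24, 2086


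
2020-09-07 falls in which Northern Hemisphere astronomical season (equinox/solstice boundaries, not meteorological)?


Date: September 7
Astronomical Summer (approx.; exact equinox/solstice day varies by year): June 21 to September 21
September 7 falls within the Summer window

Summer


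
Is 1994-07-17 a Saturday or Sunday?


Anchor: Jan 1, 1994. With p = 1994 - 1 = 1993: (p + p//4 - p//100 + p//400) mod 7 = (1993 + 498 - 19 + 4) mod 7 = 2476 mod 7 = 5 -> Saturday (Mon=0 ... Sun=6)
Day of year: 198; offset = 197
Weekday index = (5 + 197) mod 7 = 6 -> Sunday
Weekend days: Saturday, Sunday

Yes


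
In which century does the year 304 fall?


Century = (year - 1) // 100 + 1
= (304 - 1) // 100 + 1
= 303 // 100 + 1
= 3 + 1

4th century


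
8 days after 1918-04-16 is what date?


Start: 1918-04-16, add 8 days
April 1918 has 30 days; 16 + 8 = 24 stays within April

Result: 1918-04-24


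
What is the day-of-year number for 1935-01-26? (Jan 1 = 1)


Date: January 26, 1935
No months before January
Plus 26 days in January

Day of year: 26


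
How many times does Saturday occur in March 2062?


March 2062 has 31 days
Anchor: Jan 1, 2062. With p = 2062 - 1 = 2061: (p + p//4 - p//100 + p//400) mod 7 = (2061 + 515 - 20 + 5) mod 7 = 2561 mod 7 = 6 -> Sunday (Mon=0 ... Sun=6)
Days before March (Jan-Feb): 59; March 1 index = (6 + 59) mod 7 = 2 -> Wednesday
First Saturday is March 4
Saturdays: 4, 11, 18, 25

4 Saturdays


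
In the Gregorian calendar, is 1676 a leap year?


Gregorian leap year rule: divisible by 4, but not by 100, unless also by 400.
1676 is divisible by 4 but not 100 -> leap year

Yes


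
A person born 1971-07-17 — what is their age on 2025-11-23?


Birth: 1971-07-17
Reference: 2025-11-23
Year difference: 2025 - 1971 = 54

54 years old


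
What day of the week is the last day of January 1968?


January 1968 has 31 days
Anchor: Jan 1, 1968. With p = 1968 - 1 = 1967: (p + p//4 - p//100 + p//400) mod 7 = (1967 + 491 - 19 + 4) mod 7 = 2443 mod 7 = 0 -> Monday (Mon=0 ... Sun=6)
January 1 is the anchor itself -> Monday
Last day offset: 31 - 1 = 30 days
Weekday index = (0 + 30) mod 7 = 2

Wednesday, January 31


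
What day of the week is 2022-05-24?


Date: May 24, 2022
Anchor: Jan 1, 2022. With p = 2022 - 1 = 2021: (p + p//4 - p//100 + p//400) mod 7 = (2021 + 505 - 20 + 5) mod 7 = 2511 mod 7 = 5 -> Saturday (Mon=0 ... Sun=6)
Days before May (Jan-Apr): 120; offset = 120 + 24 - 1 = 143
Weekday index = (5 + 143) mod 7 = 1

Day of the week: Tuesday


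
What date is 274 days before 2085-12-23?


Start: 2085-12-23, subtract 274 days
Back 23 days from December 23 reaches November 30, 2085 -> 251 left
November 2085 has 30 days -> back to October 31, 2085 -> 221 left
October 2085 has 31 days -> back to September 30, 2085 -> 190 left
September 2085 has 30 days -> back to August 31, 2085 -> 160 left
August 2085 has 31 days -> back to July 31, 2085 -> 129 left
July 2085 has 31 days -> back to June 30, 2085 -> 98 left
June 2085 has 30 days -> back to May 31, 2085 -> 68 left
May 2085 has 31 days -> back to April 30, 2085 -> 37 left
April 2085 has 30 days -> back to March 31, 2085 -> 7 left
March 2085: 31 - 7 = 24 -> lands on March 24

Result: 2085-03-24


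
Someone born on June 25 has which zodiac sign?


Date: June 25
Conventional tropical zodiac dates: Cancer from June 21 onward; Leo starts July 23
June 25 falls within the Cancer range

Cancer


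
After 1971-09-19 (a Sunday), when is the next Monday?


Current: Sunday
Target: Monday
Days ahead: 1

Next Monday: 1971-09-20


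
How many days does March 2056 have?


March 2056

31 days


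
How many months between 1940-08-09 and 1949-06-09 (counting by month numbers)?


From August 1940 to June 1949
9 years * 12 = 108 months, minus 2 months = 106

106 months


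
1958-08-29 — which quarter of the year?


Month: August (month 8)
Q1: Jan-Mar, Q2: Apr-Jun, Q3: Jul-Sep, Q4: Oct-Dec

Q3


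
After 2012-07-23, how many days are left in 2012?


Day of year: 205 of 366
Remaining = 366 - 205

161 days


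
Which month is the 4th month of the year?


Month 4 of 12

April


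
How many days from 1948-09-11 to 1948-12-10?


From 1948-09-11 to 1948-12-10
1948-09-11: days before September = 31 + 29 + 31 + 30 + 31 + 30 + 31 + 31 = 244 (1948 is a leap year); day of year = 244 + 11 = 255
1948-12-10: days before December = 31 + 29 + 31 + 30 + 31 + 30 + 31 + 31 + 30 + 31 + 30 = 335 (1948 is a leap year); day of year = 335 + 10 = 345
Same year: 345 - 255 = 90

90 days


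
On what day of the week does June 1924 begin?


Target: June 1, 1924
Anchor: Jan 1, 1924. With p = 1924 - 1 = 1923: (p + p//4 - p//100 + p//400) mod 7 = (1923 + 480 - 19 + 4) mod 7 = 2388 mod 7 = 1 -> Tuesday (Mon=0 ... Sun=6)
Days before June (Jan-May): 152 days
Weekday index = (1 + 152) mod 7 = 6

Sunday


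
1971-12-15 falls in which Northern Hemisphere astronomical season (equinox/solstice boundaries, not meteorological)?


Date: December 15
Astronomical Autumn (approx.; exact equinox/solstice day varies by year): September 22 to December 20
December 15 falls within the Autumn window

Autumn


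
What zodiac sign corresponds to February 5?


Date: February 5
Conventional tropical zodiac dates: Aquarius from January 20 onward; Pisces starts February 19
February 5 falls within the Aquarius range

Aquarius


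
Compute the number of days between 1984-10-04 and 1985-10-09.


From 1984-10-04 to 1985-10-09
1984-10-04: days before October = 31 + 29 + 31 + 30 + 31 + 30 + 31 + 31 + 30 = 274 (1984 is a leap year); day of year = 274 + 4 = 278
1985-10-09: days before October = 31 + 28 + 31 + 30 + 31 + 30 + 31 + 31 + 30 = 273 (1985 is not a leap year); day of year = 273 + 9 = 282
Rest of 1984: 366 - 278 = 88
Total = 88 + 282 = 370

370 days


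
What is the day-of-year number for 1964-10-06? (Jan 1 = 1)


Date: October 6, 1964
Days in months 1 through 9: 274
Plus 6 days in October

Day of year: 280


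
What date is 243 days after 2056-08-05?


Start: 2056-08-05, add 243 days
August 2056 has 31 days: 31 - 5 = 26 days to August 31 -> 217 left
September 2056 has 30 days -> 187 left
October 2056 has 31 days -> 156 left
November 2056 has 30 days -> 126 left
December 2056 has 31 days -> 95 left
January 2057 has 31 days -> 64 left
February 2057 has 28 days -> 36 left
March 2057 has 31 days -> 5 left
April 2057: 5 <= 30 -> lands on April 5

Result: 2057-04-05


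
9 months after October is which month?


October is month 10
10 + 9 = 19; wrap: 19 - 12 = 7

July


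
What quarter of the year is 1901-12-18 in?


Month: December (month 12)
Q1: Jan-Mar, Q2: Apr-Jun, Q3: Jul-Sep, Q4: Oct-Dec

Q4


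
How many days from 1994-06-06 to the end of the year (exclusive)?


Day of year: 157 of 365
Remaining = 365 - 157

208 days


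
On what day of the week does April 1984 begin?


Target: April 1, 1984
Anchor: Jan 1, 1984. With p = 1984 - 1 = 1983: (p + p//4 - p//100 + p//400) mod 7 = (1983 + 495 - 19 + 4) mod 7 = 2463 mod 7 = 6 -> Sunday (Mon=0 ... Sun=6)
Days before April (Jan-Mar): 91 days
Weekday index = (6 + 91) mod 7 = 6

Sunday


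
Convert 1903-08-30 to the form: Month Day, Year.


ISO 1903-08-30 parses as year=1903, month=08, day=30
Month 8 -> August

August 30, 1903


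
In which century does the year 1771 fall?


Century = (year - 1) // 100 + 1
= (1771 - 1) // 100 + 1
= 1770 // 100 + 1
= 17 + 1

18th century


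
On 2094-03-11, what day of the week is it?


Date: March 11, 2094
Anchor: Jan 1, 2094. With p = 2094 - 1 = 2093: (p + p//4 - p//100 + p//400) mod 7 = (2093 + 523 - 20 + 5) mod 7 = 2601 mod 7 = 4 -> Friday (Mon=0 ... Sun=6)
Days before March (Jan-Feb): 59; offset = 59 + 11 - 1 = 69
Weekday index = (4 + 69) mod 7 = 3

Day of the week: Thursday


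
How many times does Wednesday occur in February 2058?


February 2058 has 28 days
Anchor: Jan 1, 2058. With p = 2058 - 1 = 2057: (p + p//4 - p//100 + p//400) mod 7 = (2057 + 514 - 20 + 5) mod 7 = 2556 mod 7 = 1 -> Tuesday (Mon=0 ... Sun=6)
Days before February (Jan): 31; February 1 index = (1 + 31) mod 7 = 4 -> Friday
First Wednesday is February 6
Wednesdays: 6, 13, 20, 27

4 Wednesdays


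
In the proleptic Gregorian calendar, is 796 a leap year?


Gregorian leap year rule: divisible by 4, but not by 100, unless also by 400.
796 is divisible by 4 but not 100 -> leap year

Yes


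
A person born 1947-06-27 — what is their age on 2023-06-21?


Birth: 1947-06-27
Reference: 2023-06-21
Year difference: 2023 - 1947 = 76
Birthday not yet reached in 2023, subtract 1

75 years old


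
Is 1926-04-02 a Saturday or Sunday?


Anchor: Jan 1, 1926. With p = 1926 - 1 = 1925: (p + p//4 - p//100 + p//400) mod 7 = (1925 + 481 - 19 + 4) mod 7 = 2391 mod 7 = 4 -> Friday (Mon=0 ... Sun=6)
Day of year: 92; offset = 91
Weekday index = (4 + 91) mod 7 = 4 -> Friday
Weekend days: Saturday, Sunday

No


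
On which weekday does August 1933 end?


August 1933 has 31 days
Anchor: Jan 1, 1933. With p = 1933 - 1 = 1932: (p + p//4 - p//100 + p//400) mod 7 = (1932 + 483 - 19 + 4) mod 7 = 2400 mod 7 = 6 -> Sunday (Mon=0 ... Sun=6)
Days before August (Jan-Jul): 212; August 1 index = (6 + 212) mod 7 = 1 -> Tuesday
Last day offset: 31 - 1 = 30 days
Weekday index = (1 + 30) mod 7 = 3

Thursday, August 31


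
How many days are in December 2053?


December 2053

31 days


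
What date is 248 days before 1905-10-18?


Start: 1905-10-18, subtract 248 days
Back 18 days from October 18 reaches September 30, 1905 -> 230 left
September 1905 has 30 days -> back to August 31, 1905 -> 200 left
August 1905 has 31 days -> back to July 31, 1905 -> 169 left
July 1905 has 31 days -> back to June 30, 1905 -> 138 left
June 1905 has 30 days -> back to May 31, 1905 -> 108 left
May 1905 has 31 days -> back to April 30, 1905 -> 77 left
April 1905 has 30 days -> back to March 31, 1905 -> 47 left
March 1905 has 31 days -> back to February 28, 1905 -> 16 left
February 1905: 28 - 16 = 12 -> lands on February 12

Result: 1905-02-12


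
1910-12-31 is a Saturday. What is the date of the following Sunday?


Current: Saturday
Target: Sunday
Days ahead: 1

Next Sunday: 1911-01-01


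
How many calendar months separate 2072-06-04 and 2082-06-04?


From June 2072 to June 2082
10 years * 12 = 120 months = 120

120 months


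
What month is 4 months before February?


February is month 2
2 - 4 = -2; wrap: -2 + 12 = 10

October


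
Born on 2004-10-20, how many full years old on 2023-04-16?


Birth: 2004-10-20
Reference: 2023-04-16
Year difference: 2023 - 2004 = 19
Birthday not yet reached in 2023, subtract 1

18 years old


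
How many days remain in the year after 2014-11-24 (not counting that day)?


Day of year: 328 of 365
Remaining = 365 - 328

37 days


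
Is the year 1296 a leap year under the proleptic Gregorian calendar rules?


Gregorian leap year rule: divisible by 4, but not by 100, unless also by 400.
1296 is divisible by 4 but not 100 -> leap year

Yes


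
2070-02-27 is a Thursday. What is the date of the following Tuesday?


Current: Thursday
Target: Tuesday
Days ahead: 5

Next Tuesday: 2070-03-04


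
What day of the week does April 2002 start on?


Target: April 1, 2002
Anchor: Jan 1, 2002. With p = 2002 - 1 = 2001: (p + p//4 - p//100 + p//400) mod 7 = (2001 + 500 - 20 + 5) mod 7 = 2486 mod 7 = 1 -> Tuesday (Mon=0 ... Sun=6)
Days before April (Jan-Mar): 90 days
Weekday index = (1 + 90) mod 7 = 0

Monday


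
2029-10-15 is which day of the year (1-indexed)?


Date: October 15, 2029
Days in months 1 through 9: 273
Plus 15 days in October

Day of year: 288


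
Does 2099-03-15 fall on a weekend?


Anchor: Jan 1, 2099. With p = 2099 - 1 = 2098: (p + p//4 - p//100 + p//400) mod 7 = (2098 + 524 - 20 + 5) mod 7 = 2607 mod 7 = 3 -> Thursday (Mon=0 ... Sun=6)
Day of year: 74; offset = 73
Weekday index = (3 + 73) mod 7 = 6 -> Sunday
Weekend days: Saturday, Sunday

Yes


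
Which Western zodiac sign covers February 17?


Date: February 17
Conventional tropical zodiac dates: Aquarius from January 20 onward; Pisces starts February 19
February 17 falls within the Aquarius range

Aquarius


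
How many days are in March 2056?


March 2056

31 days


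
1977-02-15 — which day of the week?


Date: February 15, 1977
Anchor: Jan 1, 1977. With p = 1977 - 1 = 1976: (p + p//4 - p//100 + p//400) mod 7 = (1976 + 494 - 19 + 4) mod 7 = 2455 mod 7 = 5 -> Saturday (Mon=0 ... Sun=6)
Days before February (Jan): 31; offset = 31 + 15 - 1 = 45
Weekday index = (5 + 45) mod 7 = 1

Day of the week: Tuesday


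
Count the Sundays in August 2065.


August 2065 has 31 days
Anchor: Jan 1, 2065. With p = 2065 - 1 = 2064: (p + p//4 - p//100 + p//400) mod 7 = (2064 + 516 - 20 + 5) mod 7 = 2565 mod 7 = 3 -> Thursday (Mon=0 ... Sun=6)
Days before August (Jan-Jul): 212; August 1 index = (3 + 212) mod 7 = 5 -> Saturday
First Sunday is August 2
Sundays: 2, 9, 16, 23, 30

5 Sundays


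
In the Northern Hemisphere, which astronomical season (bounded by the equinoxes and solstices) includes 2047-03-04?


Date: March 4
Astronomical Winter (approx.; exact equinox/solstice day varies by year): December 21 to March 19
March 4 falls within the Winter window

Winter


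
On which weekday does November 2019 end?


November 2019 has 30 days
Anchor: Jan 1, 2019. With p = 2019 - 1 = 2018: (p + p//4 - p//100 + p//400) mod 7 = (2018 + 504 - 20 + 5) mod 7 = 2507 mod 7 = 1 -> Tuesday (Mon=0 ... Sun=6)
Days before November (Jan-Oct): 304; November 1 index = (1 + 304) mod 7 = 4 -> Friday
Last day offset: 30 - 1 = 29 days
Weekday index = (4 + 29) mod 7 = 5

Saturday, November 30


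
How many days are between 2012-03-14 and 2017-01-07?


From 2012-03-14 to 2017-01-07
2012-03-14: days before March = 31 + 29 = 60 (2012 is a leap year); day of year = 60 + 14 = 74
2017-01-07: day of year = 7
Rest of 2012: 366 - 74 = 292
Full years 2013 (365), 2014 (365), 2015 (365), 2016 (366): 1461
Total = 292 + 1461 + 7 = 1760

1760 days


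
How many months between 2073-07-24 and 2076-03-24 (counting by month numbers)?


From July 2073 to March 2076
3 years * 12 = 36 months, minus 4 months = 32

32 months


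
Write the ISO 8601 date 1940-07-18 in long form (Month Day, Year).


ISO 1940-07-18 parses as year=1940, month=07, day=18
Month 7 -> July

July 18, 1940


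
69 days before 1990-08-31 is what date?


Start: 1990-08-31, subtract 69 days
Back 31 days from August 31 reaches July 31, 1990 -> 38 left
July 1990 has 31 days -> back to June 30, 1990 -> 7 left
June 1990: 30 - 7 = 23 -> lands on June 23

Result: 1990-06-23


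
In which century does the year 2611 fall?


Century = (year - 1) // 100 + 1
= (2611 - 1) // 100 + 1
= 2610 // 100 + 1
= 26 + 1

27th century


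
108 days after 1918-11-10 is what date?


Start: 1918-11-10, add 108 days
November 1918 has 30 days: 30 - 10 = 20 days to November 30 -> 88 left
December 1918 has 31 days -> 57 left
January 1919 has 31 days -> 26 left
February 1919: 26 <= 28 -> lands on February 26

Result: 1919-02-26


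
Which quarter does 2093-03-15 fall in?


Month: March (month 3)
Q1: Jan-Mar, Q2: Apr-Jun, Q3: Jul-Sep, Q4: Oct-Dec

Q1


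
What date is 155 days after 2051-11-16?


Start: 2051-11-16, add 155 days
November 2051 has 30 days: 30 - 16 = 14 days to November 30 -> 141 left
December 2051 has 31 days -> 110 left
January 2052 has 31 days -> 79 left
February 2052 has 29 days -> 50 left
March 2052 has 31 days -> 19 left
April 2052: 19 <= 30 -> lands on April 19

Result: 2052-04-19


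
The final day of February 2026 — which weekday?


February 2026 has 28 days
Anchor: Jan 1, 2026. With p = 2026 - 1 = 2025: (p + p//4 - p//100 + p//400) mod 7 = (2025 + 506 - 20 + 5) mod 7 = 2516 mod 7 = 3 -> Thursday (Mon=0 ... Sun=6)
Days before February (Jan): 31; February 1 index = (3 + 31) mod 7 = 6 -> Sunday
Last day offset: 28 - 1 = 27 days
Weekday index = (6 + 27) mod 7 = 5

Saturday, February 28


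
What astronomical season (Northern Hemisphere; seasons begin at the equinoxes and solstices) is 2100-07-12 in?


Date: July 12
Astronomical Summer (approx.; exact equinox/solstice day varies by year): June 21 to September 21
July 12 falls within the Summer window

Summer


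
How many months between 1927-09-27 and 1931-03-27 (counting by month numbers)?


From September 1927 to March 1931
4 years * 12 = 48 months, minus 6 months = 42

42 months


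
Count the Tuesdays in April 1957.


April 1957 has 30 days
Anchor: Jan 1, 1957. With p = 1957 - 1 = 1956: (p + p//4 - p//100 + p//400) mod 7 = (1956 + 489 - 19 + 4) mod 7 = 2430 mod 7 = 1 -> Tuesday (Mon=0 ... Sun=6)
Days before April (Jan-Mar): 90; April 1 index = (1 + 90) mod 7 = 0 -> Monday
First Tuesday is April 2
Tuesdays: 2, 9, 16, 23, 30

5 Tuesdays


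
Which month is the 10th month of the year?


Month 10 of 12

October


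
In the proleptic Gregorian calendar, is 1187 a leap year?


Gregorian leap year rule: divisible by 4, but not by 100, unless also by 400.
1187 is not divisible by 4 -> not a leap year

No


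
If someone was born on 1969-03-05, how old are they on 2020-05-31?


Birth: 1969-03-05
Reference: 2020-05-31
Year difference: 2020 - 1969 = 51

51 years old


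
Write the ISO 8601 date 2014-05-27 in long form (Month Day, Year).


ISO 2014-05-27 parses as year=2014, month=05, day=27
Month 5 -> May

May 27, 2014


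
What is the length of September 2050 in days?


September 2050

30 days


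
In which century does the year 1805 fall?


Century = (year - 1) // 100 + 1
= (1805 - 1) // 100 + 1
= 1804 // 100 + 1
= 18 + 1

19th century


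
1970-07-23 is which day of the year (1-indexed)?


Date: July 23, 1970
Days in months 1 through 6: 181
Plus 23 days in July

Day of year: 204


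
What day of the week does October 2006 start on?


Target: October 1, 2006
Anchor: Jan 1, 2006. With p = 2006 - 1 = 2005: (p + p//4 - p//100 + p//400) mod 7 = (2005 + 501 - 20 + 5) mod 7 = 2491 mod 7 = 6 -> Sunday (Mon=0 ... Sun=6)
Days before October (Jan-Sep): 273 days
Weekday index = (6 + 273) mod 7 = 6

Sunday


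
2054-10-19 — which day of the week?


Date: October 19, 2054
Anchor: Jan 1, 2054. With p = 2054 - 1 = 2053: (p + p//4 - p//100 + p//400) mod 7 = (2053 + 513 - 20 + 5) mod 7 = 2551 mod 7 = 3 -> Thursday (Mon=0 ... Sun=6)
Days before October (Jan-Sep): 273; offset = 273 + 19 - 1 = 291
Weekday index = (3 + 291) mod 7 = 0

Day of the week: Monday


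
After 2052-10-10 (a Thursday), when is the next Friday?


Current: Thursday
Target: Friday
Days ahead: 1

Next Friday: 2052-10-11


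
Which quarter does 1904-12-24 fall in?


Month: December (month 12)
Q1: Jan-Mar, Q2: Apr-Jun, Q3: Jul-Sep, Q4: Oct-Dec

Q4


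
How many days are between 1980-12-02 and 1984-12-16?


From 1980-12-02 to 1984-12-16
1980-12-02: days before December = 31 + 29 + 31 + 30 + 31 + 30 + 31 + 31 + 30 + 31 + 30 = 335 (1980 is a leap year); day of year = 335 + 2 = 337
1984-12-16: days before December = 31 + 29 + 31 + 30 + 31 + 30 + 31 + 31 + 30 + 31 + 30 = 335 (1984 is a leap year); day of year = 335 + 16 = 351
Rest of 1980: 366 - 337 = 29
Full years 1981 (365), 1982 (365), 1983 (365): 1095
Total = 29 + 1095 + 351 = 1475

1475 days


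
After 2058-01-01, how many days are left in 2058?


Day of year: 1 of 365
Remaining = 365 - 1

364 days


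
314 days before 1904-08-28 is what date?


Start: 1904-08-28, subtract 314 days
Back 28 days from August 28 reaches July 31, 1904 -> 286 left
July 1904 has 31 days -> back to June 30, 1904 -> 255 left
June 1904 has 30 days -> back to May 31, 1904 -> 225 left
May 1904 has 31 days -> back to April 30, 1904 -> 194 left
April 1904 has 30 days -> back to March 31, 1904 -> 164 left
March 1904 has 31 days -> back to February 29, 1904 -> 133 left
February 1904 has 29 days -> back to January 31, 1904 -> 104 left
January 1904 has 31 days -> back to December 31, 1903 -> 73 left
December 1903 has 31 days -> back to November 30, 1903 -> 42 left
November 1903 has 30 days -> back to October 31, 1903 -> 12 left
October 1903: 31 - 12 = 19 -> lands on October 19

Result: 1903-10-19


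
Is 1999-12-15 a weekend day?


Anchor: Jan 1, 1999. With p = 1999 - 1 = 1998: (p + p//4 - p//100 + p//400) mod 7 = (1998 + 499 - 19 + 4) mod 7 = 2482 mod 7 = 4 -> Friday (Mon=0 ... Sun=6)
Day of year: 349; offset = 348
Weekday index = (4 + 348) mod 7 = 2 -> Wednesday
Weekend days: Saturday, Sunday

No


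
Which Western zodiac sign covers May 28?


Date: May 28
Conventional tropical zodiac dates: Gemini from May 21 onward; Cancer starts June 21
May 28 falls within the Gemini range

Gemini


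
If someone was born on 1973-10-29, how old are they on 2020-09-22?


Birth: 1973-10-29
Reference: 2020-09-22
Year difference: 2020 - 1973 = 47
Birthday not yet reached in 2020, subtract 1

46 years old


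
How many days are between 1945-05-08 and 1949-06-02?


From 1945-05-08 to 1949-06-02
1945-05-08: days before May = 31 + 28 + 31 + 30 = 120 (1945 is not a leap year); day of year = 120 + 8 = 128
1949-06-02: days before June = 31 + 28 + 31 + 30 + 31 = 151 (1949 is not a leap year); day of year = 151 + 2 = 153
Rest of 1945: 365 - 128 = 237
Full years 1946 (365), 1947 (365), 1948 (366): 1096
Total = 237 + 1096 + 153 = 1486

1486 days


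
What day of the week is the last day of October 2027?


October 2027 has 31 days
Anchor: Jan 1, 2027. With p = 2027 - 1 = 2026: (p + p//4 - p//100 + p//400) mod 7 = (2026 + 506 - 20 + 5) mod 7 = 2517 mod 7 = 4 -> Friday (Mon=0 ... Sun=6)
Days before October (Jan-Sep): 273; October 1 index = (4 + 273) mod 7 = 4 -> Friday
Last day offset: 31 - 1 = 30 days
Weekday index = (4 + 30) mod 7 = 6

Sunday, October 31


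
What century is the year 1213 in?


Century = (year - 1) // 100 + 1
= (1213 - 1) // 100 + 1
= 1212 // 100 + 1
= 12 + 1

13th century


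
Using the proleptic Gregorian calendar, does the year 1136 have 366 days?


Gregorian leap year rule: divisible by 4, but not by 100, unless also by 400.
1136 is divisible by 4 but not 100 -> leap year

Yes


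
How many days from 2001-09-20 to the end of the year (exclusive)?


Day of year: 263 of 365
Remaining = 365 - 263

102 days


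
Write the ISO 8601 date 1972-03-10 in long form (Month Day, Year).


ISO 1972-03-10 parses as year=1972, month=03, day=10
Month 3 -> March

March 10, 1972


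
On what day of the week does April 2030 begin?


Target: April 1, 2030
Anchor: Jan 1, 2030. With p = 2030 - 1 = 2029: (p + p//4 - p//100 + p//400) mod 7 = (2029 + 507 - 20 + 5) mod 7 = 2521 mod 7 = 1 -> Tuesday (Mon=0 ... Sun=6)
Days before April (Jan-Mar): 90 days
Weekday index = (1 + 90) mod 7 = 0

Monday


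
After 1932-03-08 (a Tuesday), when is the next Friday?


Current: Tuesday
Target: Friday
Days ahead: 3

Next Friday: 1932-03-11


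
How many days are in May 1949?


May 1949

31 days


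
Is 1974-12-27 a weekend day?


Anchor: Jan 1, 1974. With p = 1974 - 1 = 1973: (p + p//4 - p//100 + p//400) mod 7 = (1973 + 493 - 19 + 4) mod 7 = 2451 mod 7 = 1 -> Tuesday (Mon=0 ... Sun=6)
Day of year: 361; offset = 360
Weekday index = (1 + 360) mod 7 = 4 -> Friday
Weekend days: Saturday, Sunday

No


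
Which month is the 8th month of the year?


Month 8 of 12

August


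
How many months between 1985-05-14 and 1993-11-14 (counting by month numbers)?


From May 1985 to November 1993
8 years * 12 = 96 months, plus 6 months = 102

102 months


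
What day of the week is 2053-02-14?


Date: February 14, 2053
Anchor: Jan 1, 2053. With p = 2053 - 1 = 2052: (p + p//4 - p//100 + p//400) mod 7 = (2052 + 513 - 20 + 5) mod 7 = 2550 mod 7 = 2 -> Wednesday (Mon=0 ... Sun=6)
Days before February (Jan): 31; offset = 31 + 14 - 1 = 44
Weekday index = (2 + 44) mod 7 = 4

Day of the week: Friday


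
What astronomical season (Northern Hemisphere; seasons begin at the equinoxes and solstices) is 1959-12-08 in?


Date: December 8
Astronomical Autumn (approx.; exact equinox/solstice day varies by year): September 22 to December 20
December 8 falls within the Autumn window

Autumn


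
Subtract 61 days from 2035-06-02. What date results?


Start: 2035-06-02, subtract 61 days
Back 2 days from June 2 reaches May 31, 2035 -> 59 left
May 2035 has 31 days -> back to April 30, 2035 -> 28 left
April 2035: 30 - 28 = 2 -> lands on April 2

Result: 2035-04-02


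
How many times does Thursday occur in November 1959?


November 1959 has 30 days
Anchor: Jan 1, 1959. With p = 1959 - 1 = 1958: (p + p//4 - p//100 + p//400) mod 7 = (1958 + 489 - 19 + 4) mod 7 = 2432 mod 7 = 3 -> Thursday (Mon=0 ... Sun=6)
Days before November (Jan-Oct): 304; November 1 index = (3 + 304) mod 7 = 6 -> Sunday
First Thursday is November 5
Thursdays: 5, 12, 19, 26

4 Thursdays


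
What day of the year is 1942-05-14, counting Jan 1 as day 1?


Date: May 14, 1942
Days in months 1 through 4: 120
Plus 14 days in May

Day of year: 134


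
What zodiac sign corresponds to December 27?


Date: December 27
Conventional tropical zodiac dates: Capricorn from December 22 onward; Aquarius starts January 20
December 27 falls within the Capricorn range

Capricorn


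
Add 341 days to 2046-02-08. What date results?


Start: 2046-02-08, add 341 days
February 2046 has 28 days: 28 - 8 = 20 days to February 28 -> 321 left
March 2046 has 31 days -> 290 left
April 2046 has 30 days -> 260 left
May 2046 has 31 days -> 229 left
June 2046 has 30 days -> 199 left
July 2046 has 31 days -> 168 left
August 2046 has 31 days -> 137 left
September 2046 has 30 days -> 107 left
October 2046 has 31 days -> 76 left
November 2046 has 30 days -> 46 left
December 2046 has 31 days -> 15 left
January 2047: 15 <= 31 -> lands on January 15

Result: 2047-01-15


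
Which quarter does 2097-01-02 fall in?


Month: January (month 1)
Q1: Jan-Mar, Q2: Apr-Jun, Q3: Jul-Sep, Q4: Oct-Dec

Q1


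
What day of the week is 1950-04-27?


Date: April 27, 1950
Anchor: Jan 1, 1950. With p = 1950 - 1 = 1949: (p + p//4 - p//100 + p//400) mod 7 = (1949 + 487 - 19 + 4) mod 7 = 2421 mod 7 = 6 -> Sunday (Mon=0 ... Sun=6)
Days before April (Jan-Mar): 90; offset = 90 + 27 - 1 = 116
Weekday index = (6 + 116) mod 7 = 3

Day of the week: Thursday


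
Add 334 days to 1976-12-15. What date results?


Start: 1976-12-15, add 334 days
December 1976 has 31 days: 31 - 15 = 16 days to December 31 -> 318 left
January 1977 has 31 days -> 287 left
February 1977 has 28 days -> 259 left
March 1977 has 31 days -> 228 left
April 1977 has 30 days -> 198 left
May 1977 has 31 days -> 167 left
June 1977 has 30 days -> 137 left
July 1977 has 31 days -> 106 left
August 1977 has 31 days -> 75 left
September 1977 has 30 days -> 45 left
October 1977 has 31 days -> 14 left
November 1977: 14 <= 30 -> lands on November 14

Result: 1977-11-14


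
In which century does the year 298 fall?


Century = (year - 1) // 100 + 1
= (298 - 1) // 100 + 1
= 297 // 100 + 1
= 2 + 1

3rd century


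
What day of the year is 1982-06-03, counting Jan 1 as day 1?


Date: June 3, 1982
Days in months 1 through 5: 151
Plus 3 days in June

Day of year: 154


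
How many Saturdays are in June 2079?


June 2079 has 30 days
Anchor: Jan 1, 2079. With p = 2079 - 1 = 2078: (p + p//4 - p//100 + p//400) mod 7 = (2078 + 519 - 20 + 5) mod 7 = 2582 mod 7 = 6 -> Sunday (Mon=0 ... Sun=6)
Days before June (Jan-May): 151; June 1 index = (6 + 151) mod 7 = 3 -> Thursday
First Saturday is June 3
Saturdays: 3, 10, 17, 24

4 Saturdays


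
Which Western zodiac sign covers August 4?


Date: August 4
Conventional tropical zodiac dates: Leo from July 23 onward; Virgo starts August 23
August 4 falls within the Leo range

Leo


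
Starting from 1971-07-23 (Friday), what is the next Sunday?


Current: Friday
Target: Sunday
Days ahead: 2

Next Sunday: 1971-07-25


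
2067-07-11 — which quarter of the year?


Month: July (month 7)
Q1: Jan-Mar, Q2: Apr-Jun, Q3: Jul-Sep, Q4: Oct-Dec

Q3


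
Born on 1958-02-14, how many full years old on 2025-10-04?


Birth: 1958-02-14
Reference: 2025-10-04
Year difference: 2025 - 1958 = 67

67 years old


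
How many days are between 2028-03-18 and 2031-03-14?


From 2028-03-18 to 2031-03-14
2028-03-18: days before March = 31 + 29 = 60 (2028 is a leap year); day of year = 60 + 18 = 78
2031-03-14: days before March = 31 + 28 = 59 (2031 is not a leap year); day of year = 59 + 14 = 73
Rest of 2028: 366 - 78 = 288
Full years 2029 (365), 2030 (365): 730
Total = 288 + 730 + 73 = 1091

1091 days


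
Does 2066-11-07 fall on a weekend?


Anchor: Jan 1, 2066. With p = 2066 - 1 = 2065: (p + p//4 - p//100 + p//400) mod 7 = (2065 + 516 - 20 + 5) mod 7 = 2566 mod 7 = 4 -> Friday (Mon=0 ... Sun=6)
Day of year: 311; offset = 310
Weekday index = (4 + 310) mod 7 = 6 -> Sunday
Weekend days: Saturday, Sunday

Yes


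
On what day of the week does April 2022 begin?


Target: April 1, 2022
Anchor: Jan 1, 2022. With p = 2022 - 1 = 2021: (p + p//4 - p//100 + p//400) mod 7 = (2021 + 505 - 20 + 5) mod 7 = 2511 mod 7 = 5 -> Saturday (Mon=0 ... Sun=6)
Days before April (Jan-Mar): 90 days
Weekday index = (5 + 90) mod 7 = 4

Friday


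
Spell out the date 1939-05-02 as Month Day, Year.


ISO 1939-05-02 parses as year=1939, month=05, day=02
Month 5 -> May

May 2, 1939


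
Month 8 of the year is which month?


Month 8 of 12

August


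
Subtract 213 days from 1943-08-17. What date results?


Start: 1943-08-17, subtract 213 days
Back 17 days from August 17 reaches July 31, 1943 -> 196 left
July 1943 has 31 days -> back to June 30, 1943 -> 165 left
June 1943 has 30 days -> back to May 31, 1943 -> 135 left
May 1943 has 31 days -> back to April 30, 1943 -> 104 left
April 1943 has 30 days -> back to March 31, 1943 -> 74 left
March 1943 has 31 days -> back to February 28, 1943 -> 43 left
February 1943 has 28 days -> back to January 31, 1943 -> 15 left
January 1943: 31 - 15 = 16 -> lands on January 16

Result: 1943-01-16


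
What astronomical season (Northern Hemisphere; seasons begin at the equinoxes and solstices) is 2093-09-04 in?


Date: September 4
Astronomical Summer (approx.; exact equinox/solstice day varies by year): June 21 to September 21
September 4 falls within the Summer window

Summer


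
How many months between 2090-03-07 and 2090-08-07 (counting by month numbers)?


From March 2090 to August 2090
0 years * 12 = 0 months, plus 5 months = 5

5 months


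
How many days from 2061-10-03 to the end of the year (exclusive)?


Day of year: 276 of 365
Remaining = 365 - 276

89 days


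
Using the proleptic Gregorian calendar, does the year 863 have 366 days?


Gregorian leap year rule: divisible by 4, but not by 100, unless also by 400.
863 is not divisible by 4 -> not a leap year

No


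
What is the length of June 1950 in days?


June 1950

30 days


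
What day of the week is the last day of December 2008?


December 2008 has 31 days
Anchor: Jan 1, 2008. With p = 2008 - 1 = 2007: (p + p//4 - p//100 + p//400) mod 7 = (2007 + 501 - 20 + 5) mod 7 = 2493 mod 7 = 1 -> Tuesday (Mon=0 ... Sun=6)
Days before December (Jan-Nov): 335; December 1 index = (1 + 335) mod 7 = 0 -> Monday
Last day offset: 31 - 1 = 30 days
Weekday index = (0 + 30) mod 7 = 2

Wednesday, December 31


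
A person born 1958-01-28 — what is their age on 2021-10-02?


Birth: 1958-01-28
Reference: 2021-10-02
Year difference: 2021 - 1958 = 63

63 years old


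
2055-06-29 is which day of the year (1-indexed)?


Date: June 29, 2055
Days in months 1 through 5: 151
Plus 29 days in June

Day of year: 180


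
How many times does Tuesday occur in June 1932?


June 1932 has 30 days
Anchor: Jan 1, 1932. With p = 1932 - 1 = 1931: (p + p//4 - p//100 + p//400) mod 7 = (1931 + 482 - 19 + 4) mod 7 = 2398 mod 7 = 4 -> Friday (Mon=0 ... Sun=6)
Days before June (Jan-May): 152; June 1 index = (4 + 152) mod 7 = 2 -> Wednesday
First Tuesday is June 7
Tuesdays: 7, 14, 21, 28

4 Tuesdays


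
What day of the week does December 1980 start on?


Target: December 1, 1980
Anchor: Jan 1, 1980. With p = 1980 - 1 = 1979: (p + p//4 - p//100 + p//400) mod 7 = (1979 + 494 - 19 + 4) mod 7 = 2458 mod 7 = 1 -> Tuesday (Mon=0 ... Sun=6)
Days before December (Jan-Nov): 335 days
Weekday index = (1 + 335) mod 7 = 0

Monday


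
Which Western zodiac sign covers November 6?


Date: November 6
Conventional tropical zodiac dates: Scorpio from October 23 onward; Sagittarius starts November 22
November 6 falls within the Scorpio range

Scorpio


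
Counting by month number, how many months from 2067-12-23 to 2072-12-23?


From December 2067 to December 2072
5 years * 12 = 60 months = 60

60 months


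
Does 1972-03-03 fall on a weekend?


Anchor: Jan 1, 1972. With p = 1972 - 1 = 1971: (p + p//4 - p//100 + p//400) mod 7 = (1971 + 492 - 19 + 4) mod 7 = 2448 mod 7 = 5 -> Saturday (Mon=0 ... Sun=6)
Day of year: 63; offset = 62
Weekday index = (5 + 62) mod 7 = 4 -> Friday
Weekend days: Saturday, Sunday

No


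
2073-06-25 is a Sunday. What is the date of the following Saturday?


Current: Sunday
Target: Saturday
Days ahead: 6

Next Saturday: 2073-07-01


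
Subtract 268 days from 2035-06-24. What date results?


Start: 2035-06-24, subtract 268 days
Back 24 days from June 24 reaches May 31, 2035 -> 244 left
May 2035 has 31 days -> back to April 30, 2035 -> 213 left
April 2035 has 30 days -> back to March 31, 2035 -> 183 left
March 2035 has 31 days -> back to February 28, 2035 -> 152 left
February 2035 has 28 days -> back to January 31, 2035 -> 124 left
January 2035 has 31 days -> back to December 31, 2034 -> 93 left
December 2034 has 31 days -> back to November 30, 2034 -> 62 left
November 2034 has 30 days -> back to October 31, 2034 -> 32 left
October 2034 has 31 days -> back to September 30, 2034 -> 1 left
September 2034: 30 - 1 = 29 -> lands on September 29

Result: 2034-09-29


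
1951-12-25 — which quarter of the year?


Month: December (month 12)
Q1: Jan-Mar, Q2: Apr-Jun, Q3: Jul-Sep, Q4: Oct-Dec

Q4


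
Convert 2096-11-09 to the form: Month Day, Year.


ISO 2096-11-09 parses as year=2096, month=11, day=09
Month 11 -> November

November 9, 2096


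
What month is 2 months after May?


May is month 5
5 + 2 = 7

July


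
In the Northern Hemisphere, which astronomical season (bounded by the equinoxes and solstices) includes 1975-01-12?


Date: January 12
Astronomical Winter (approx.; exact equinox/solstice day varies by year): December 21 to March 19
January 12 falls within the Winter window

Winter


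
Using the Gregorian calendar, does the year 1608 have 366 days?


Gregorian leap year rule: divisible by 4, but not by 100, unless also by 400.
1608 is divisible by 4 but not 100 -> leap year

Yes


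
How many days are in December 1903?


December 1903

31 days


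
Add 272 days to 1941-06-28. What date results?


Start: 1941-06-28, add 272 days
June 1941 has 30 days: 30 - 28 = 2 days to June 30 -> 270 left
July 1941 has 31 days -> 239 left
August 1941 has 31 days -> 208 left
September 1941 has 30 days -> 178 left
October 1941 has 31 days -> 147 left
November 1941 has 30 days -> 117 left
December 1941 has 31 days -> 86 left
January 1942 has 31 days -> 55 left
February 1942 has 28 days -> 27 left
March 1942: 27 <= 31 -> lands on March 27

Result: 1942-03-27


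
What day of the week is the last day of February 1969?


February 1969 has 28 days
Anchor: Jan 1, 1969. With p = 1969 - 1 = 1968: (p + p//4 - p//100 + p//400) mod 7 = (1968 + 492 - 19 + 4) mod 7 = 2445 mod 7 = 2 -> Wednesday (Mon=0 ... Sun=6)
Days before February (Jan): 31; February 1 index = (2 + 31) mod 7 = 5 -> Saturday
Last day offset: 28 - 1 = 27 days
Weekday index = (5 + 27) mod 7 = 4

Friday, February 28


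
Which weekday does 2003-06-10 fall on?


Date: June 10, 2003
Anchor: Jan 1, 2003. With p = 2003 - 1 = 2002: (p + p//4 - p//100 + p//400) mod 7 = (2002 + 500 - 20 + 5) mod 7 = 2487 mod 7 = 2 -> Wednesday (Mon=0 ... Sun=6)
Days before June (Jan-May): 151; offset = 151 + 10 - 1 = 160
Weekday index = (2 + 160) mod 7 = 1

Day of the week: Tuesday


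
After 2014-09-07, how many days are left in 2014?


Day of year: 250 of 365
Remaining = 365 - 250

115 days


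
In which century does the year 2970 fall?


Century = (year - 1) // 100 + 1
= (2970 - 1) // 100 + 1
= 2969 // 100 + 1
= 29 + 1

30th century


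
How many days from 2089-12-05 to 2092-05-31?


From 2089-12-05 to 2092-05-31
2089-12-05: days before December = 31 + 28 + 31 + 30 + 31 + 30 + 31 + 31 + 30 + 31 + 30 = 334 (2089 is not a leap year); day of year = 334 + 5 = 339
2092-05-31: days before May = 31 + 29 + 31 + 30 = 121 (2092 is a leap year); day of year = 121 + 31 = 152
Rest of 2089: 365 - 339 = 26
Full years 2090 (365), 2091 (365): 730
Total = 26 + 730 + 152 = 908

908 days


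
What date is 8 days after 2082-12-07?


Start: 2082-12-07, add 8 days
December 2082 has 31 days; 7 + 8 = 15 stays within December

Result: 2082-12-15


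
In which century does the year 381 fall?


Century = (year - 1) // 100 + 1
= (381 - 1) // 100 + 1
= 380 // 100 + 1
= 3 + 1

4th century


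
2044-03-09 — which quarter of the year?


Month: March (month 3)
Q1: Jan-Mar, Q2: Apr-Jun, Q3: Jul-Sep, Q4: Oct-Dec

Q1


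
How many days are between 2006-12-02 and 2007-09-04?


From 2006-12-02 to 2007-09-04
2006-12-02: days before December = 31 + 28 + 31 + 30 + 31 + 30 + 31 + 31 + 30 + 31 + 30 = 334 (2006 is not a leap year); day of year = 334 + 2 = 336
2007-09-04: days before September = 31 + 28 + 31 + 30 + 31 + 30 + 31 + 31 = 243 (2007 is not a leap year); day of year = 243 + 4 = 247
Rest of 2006: 365 - 336 = 29
Total = 29 + 247 = 276

276 days


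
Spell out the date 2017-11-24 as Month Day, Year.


ISO 2017-11-24 parses as year=2017, month=11, day=24
Month 11 -> November

November 24, 2017


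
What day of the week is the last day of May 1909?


May 1909 has 31 days
Anchor: Jan 1, 1909. With p = 1909 - 1 = 1908: (p + p//4 - p//100 + p//400) mod 7 = (1908 + 477 - 19 + 4) mod 7 = 2370 mod 7 = 4 -> Friday (Mon=0 ... Sun=6)
Days before May (Jan-Apr): 120; May 1 index = (4 + 120) mod 7 = 5 -> Saturday
Last day offset: 31 - 1 = 30 days
Weekday index = (5 + 30) mod 7 = 0

Monday, May 31


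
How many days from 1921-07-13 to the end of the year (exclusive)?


Day of year: 194 of 365
Remaining = 365 - 194

171 days


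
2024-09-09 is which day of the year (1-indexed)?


Date: September 9, 2024
Days in months 1 through 8: 244
Plus 9 days in September

Day of year: 253


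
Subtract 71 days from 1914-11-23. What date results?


Start: 1914-11-23, subtract 71 days
Back 23 days from November 23 reaches October 31, 1914 -> 48 left
October 1914 has 31 days -> back to September 30, 1914 -> 17 left
September 1914: 30 - 17 = 13 -> lands on September 13

Result: 1914-09-13


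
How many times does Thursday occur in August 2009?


August 2009 has 31 days
Anchor: Jan 1, 2009. With p = 2009 - 1 = 2008: (p + p//4 - p//100 + p//400) mod 7 = (2008 + 502 - 20 + 5) mod 7 = 2495 mod 7 = 3 -> Thursday (Mon=0 ... Sun=6)
Days before August (Jan-Jul): 212; August 1 index = (3 + 212) mod 7 = 5 -> Saturday
First Thursday is August 6
Thursdays: 6, 13, 20, 27

4 Thursdays


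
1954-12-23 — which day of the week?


Date: December 23, 1954
Anchor: Jan 1, 1954. With p = 1954 - 1 = 1953: (p + p//4 - p//100 + p//400) mod 7 = (1953 + 488 - 19 + 4) mod 7 = 2426 mod 7 = 4 -> Friday (Mon=0 ... Sun=6)
Days before December (Jan-Nov): 334; offset = 334 + 23 - 1 = 356
Weekday index = (4 + 356) mod 7 = 3

Day of the week: Thursday
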